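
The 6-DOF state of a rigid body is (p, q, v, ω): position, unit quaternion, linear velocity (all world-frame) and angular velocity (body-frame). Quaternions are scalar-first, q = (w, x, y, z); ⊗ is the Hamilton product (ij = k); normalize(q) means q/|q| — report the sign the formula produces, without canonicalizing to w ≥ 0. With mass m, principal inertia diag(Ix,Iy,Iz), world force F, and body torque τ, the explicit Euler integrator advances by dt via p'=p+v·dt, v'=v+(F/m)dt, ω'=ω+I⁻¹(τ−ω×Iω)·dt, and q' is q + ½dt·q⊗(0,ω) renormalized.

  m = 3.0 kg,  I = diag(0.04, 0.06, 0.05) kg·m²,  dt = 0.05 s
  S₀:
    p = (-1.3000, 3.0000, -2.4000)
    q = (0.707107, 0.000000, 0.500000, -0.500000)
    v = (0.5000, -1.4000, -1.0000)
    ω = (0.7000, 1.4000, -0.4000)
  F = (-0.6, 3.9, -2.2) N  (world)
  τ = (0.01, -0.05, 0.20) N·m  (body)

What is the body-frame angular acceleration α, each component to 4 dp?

α = (0.1100, -0.8800, 3.6080)

precession coupling ω×(Iω) = (0.0056, 0.0028, 0.0196)
α = I⁻¹(τ − ω×Iω) = (0.1100, -0.8800, 3.6080)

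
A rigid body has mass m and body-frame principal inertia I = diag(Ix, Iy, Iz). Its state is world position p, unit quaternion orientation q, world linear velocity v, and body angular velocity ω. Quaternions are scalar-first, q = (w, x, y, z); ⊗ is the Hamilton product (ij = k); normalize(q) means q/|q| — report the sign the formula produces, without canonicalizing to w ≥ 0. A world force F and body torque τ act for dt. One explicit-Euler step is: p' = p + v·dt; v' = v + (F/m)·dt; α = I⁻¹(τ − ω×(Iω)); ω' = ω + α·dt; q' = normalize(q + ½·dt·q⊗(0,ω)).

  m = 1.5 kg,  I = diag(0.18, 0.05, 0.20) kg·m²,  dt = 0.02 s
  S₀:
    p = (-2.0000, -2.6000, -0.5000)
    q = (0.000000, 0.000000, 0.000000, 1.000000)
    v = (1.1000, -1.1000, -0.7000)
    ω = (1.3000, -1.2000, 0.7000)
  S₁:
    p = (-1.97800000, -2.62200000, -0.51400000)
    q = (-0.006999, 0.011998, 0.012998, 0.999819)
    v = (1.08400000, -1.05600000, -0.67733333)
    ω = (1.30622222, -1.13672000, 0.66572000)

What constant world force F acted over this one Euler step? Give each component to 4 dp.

F = (-1.2000, 3.3000, 1.7000)

velocity change Δv = (-0.01600000, 0.04400000, 0.02266667)
applied force F = (-1.2000, 3.3000, 1.7000)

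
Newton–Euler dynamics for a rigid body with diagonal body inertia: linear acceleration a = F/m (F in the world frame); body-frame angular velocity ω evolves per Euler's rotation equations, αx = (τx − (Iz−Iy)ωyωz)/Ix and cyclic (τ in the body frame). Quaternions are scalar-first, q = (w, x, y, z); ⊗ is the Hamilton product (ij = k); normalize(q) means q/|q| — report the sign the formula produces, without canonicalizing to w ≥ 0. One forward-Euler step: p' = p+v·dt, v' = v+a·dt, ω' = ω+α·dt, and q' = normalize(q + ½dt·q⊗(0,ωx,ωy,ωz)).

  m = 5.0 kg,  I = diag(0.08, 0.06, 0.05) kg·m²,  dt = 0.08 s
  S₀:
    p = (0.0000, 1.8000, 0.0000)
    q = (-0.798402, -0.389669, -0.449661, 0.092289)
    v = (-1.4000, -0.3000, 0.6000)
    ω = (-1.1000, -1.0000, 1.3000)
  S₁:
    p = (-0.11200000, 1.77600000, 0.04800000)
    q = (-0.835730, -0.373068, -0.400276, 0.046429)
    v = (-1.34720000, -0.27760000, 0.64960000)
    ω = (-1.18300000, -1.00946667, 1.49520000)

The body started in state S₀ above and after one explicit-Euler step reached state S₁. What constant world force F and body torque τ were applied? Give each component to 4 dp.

velocity change Δv = (0.05280000, 0.02240000, 0.04960000)
m·(v₁−v₀)/dt = (3.3000, 1.4000, 3.1000)
ω₁ − ω₀ = (-0.08300000, -0.00946667, 0.19520000)
τ = I·(Δω/dt) + ω₀×(Iω₀) = (-0.0700, -0.0500, 0.1000)

F = (3.3000, 1.4000, 3.1000)
τ = (-0.0700, -0.0500, 0.1000)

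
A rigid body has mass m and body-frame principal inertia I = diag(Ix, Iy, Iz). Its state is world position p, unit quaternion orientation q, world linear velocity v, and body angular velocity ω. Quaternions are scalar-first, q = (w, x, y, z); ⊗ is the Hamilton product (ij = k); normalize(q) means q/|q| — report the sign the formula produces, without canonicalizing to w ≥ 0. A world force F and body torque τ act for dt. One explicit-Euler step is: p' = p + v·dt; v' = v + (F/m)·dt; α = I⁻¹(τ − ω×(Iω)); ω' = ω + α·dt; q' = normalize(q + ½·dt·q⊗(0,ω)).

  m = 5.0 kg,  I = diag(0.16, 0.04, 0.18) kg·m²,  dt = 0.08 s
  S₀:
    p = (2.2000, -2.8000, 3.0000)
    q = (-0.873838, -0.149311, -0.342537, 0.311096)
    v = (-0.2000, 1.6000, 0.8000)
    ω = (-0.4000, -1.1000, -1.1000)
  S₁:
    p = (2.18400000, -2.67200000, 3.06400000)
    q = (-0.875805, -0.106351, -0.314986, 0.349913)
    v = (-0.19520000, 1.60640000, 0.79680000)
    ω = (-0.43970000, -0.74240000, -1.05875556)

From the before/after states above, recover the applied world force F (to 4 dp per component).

Δv = v₁−v₀ = (0.00480000, 0.00640000, -0.00320000)
F = m·Δv/dt = (0.3000, 0.4000, -0.2000)

F = (0.3000, 0.4000, -0.2000)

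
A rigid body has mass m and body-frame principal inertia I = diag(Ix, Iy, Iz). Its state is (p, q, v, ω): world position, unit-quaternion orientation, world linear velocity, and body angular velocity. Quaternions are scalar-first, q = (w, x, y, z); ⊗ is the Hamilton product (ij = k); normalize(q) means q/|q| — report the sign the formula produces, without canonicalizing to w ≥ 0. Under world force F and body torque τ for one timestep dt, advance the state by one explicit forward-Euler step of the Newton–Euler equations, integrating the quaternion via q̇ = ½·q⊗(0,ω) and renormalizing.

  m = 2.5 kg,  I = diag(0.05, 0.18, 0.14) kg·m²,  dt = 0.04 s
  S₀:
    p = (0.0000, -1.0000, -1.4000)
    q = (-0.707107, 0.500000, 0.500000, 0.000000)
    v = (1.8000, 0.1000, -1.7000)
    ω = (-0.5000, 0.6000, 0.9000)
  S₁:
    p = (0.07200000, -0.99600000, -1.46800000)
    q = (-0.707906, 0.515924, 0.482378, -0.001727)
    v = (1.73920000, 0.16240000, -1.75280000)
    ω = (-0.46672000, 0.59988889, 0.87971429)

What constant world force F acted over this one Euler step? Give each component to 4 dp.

v₁ − v₀ = (-0.06080000, 0.06240000, -0.05280000)
F = m·Δv/dt = (-3.8000, 3.9000, -3.3000)

F = (-3.8000, 3.9000, -3.3000)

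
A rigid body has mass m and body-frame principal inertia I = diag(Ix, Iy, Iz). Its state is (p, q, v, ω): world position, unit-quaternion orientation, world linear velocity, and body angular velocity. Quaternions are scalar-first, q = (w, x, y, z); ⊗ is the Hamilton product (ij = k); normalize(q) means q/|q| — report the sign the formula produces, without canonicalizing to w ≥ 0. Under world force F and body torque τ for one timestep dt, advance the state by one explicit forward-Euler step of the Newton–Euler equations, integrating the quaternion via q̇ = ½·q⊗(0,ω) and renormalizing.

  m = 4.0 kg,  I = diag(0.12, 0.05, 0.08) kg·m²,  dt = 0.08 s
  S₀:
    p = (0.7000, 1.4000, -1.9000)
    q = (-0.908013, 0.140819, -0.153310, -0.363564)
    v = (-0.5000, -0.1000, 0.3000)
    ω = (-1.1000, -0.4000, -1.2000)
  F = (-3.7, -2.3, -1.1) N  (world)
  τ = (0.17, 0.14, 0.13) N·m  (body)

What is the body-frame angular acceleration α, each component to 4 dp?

ω×(Iω) gyroscopic = (0.0144, 0.0528, -0.0308)
(τ − ω×Iω)/I = (1.2967, 1.7440, 2.0100)

α = (1.2967, 1.7440, 2.0100)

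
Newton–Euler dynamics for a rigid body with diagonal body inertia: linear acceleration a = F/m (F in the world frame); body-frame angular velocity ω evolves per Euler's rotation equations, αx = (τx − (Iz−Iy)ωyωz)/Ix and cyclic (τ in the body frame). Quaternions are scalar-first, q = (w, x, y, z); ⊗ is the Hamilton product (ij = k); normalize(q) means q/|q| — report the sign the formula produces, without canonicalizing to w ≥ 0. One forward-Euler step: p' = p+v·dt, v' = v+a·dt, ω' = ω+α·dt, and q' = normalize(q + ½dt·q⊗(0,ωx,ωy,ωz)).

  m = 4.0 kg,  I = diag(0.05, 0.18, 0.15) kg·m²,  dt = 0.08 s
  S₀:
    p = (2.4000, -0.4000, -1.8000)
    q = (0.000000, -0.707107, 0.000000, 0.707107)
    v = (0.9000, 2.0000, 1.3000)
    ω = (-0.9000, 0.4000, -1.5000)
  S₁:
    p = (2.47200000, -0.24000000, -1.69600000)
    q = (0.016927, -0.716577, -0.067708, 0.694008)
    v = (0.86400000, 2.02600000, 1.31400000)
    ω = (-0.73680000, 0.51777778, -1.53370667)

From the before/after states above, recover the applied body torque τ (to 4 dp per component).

Δω = ω₁−ω₀ = (0.16320000, 0.11777778, -0.03370667)
I·α + gyro = (0.1200, 0.1300, -0.1100)

τ = (0.1200, 0.1300, -0.1100)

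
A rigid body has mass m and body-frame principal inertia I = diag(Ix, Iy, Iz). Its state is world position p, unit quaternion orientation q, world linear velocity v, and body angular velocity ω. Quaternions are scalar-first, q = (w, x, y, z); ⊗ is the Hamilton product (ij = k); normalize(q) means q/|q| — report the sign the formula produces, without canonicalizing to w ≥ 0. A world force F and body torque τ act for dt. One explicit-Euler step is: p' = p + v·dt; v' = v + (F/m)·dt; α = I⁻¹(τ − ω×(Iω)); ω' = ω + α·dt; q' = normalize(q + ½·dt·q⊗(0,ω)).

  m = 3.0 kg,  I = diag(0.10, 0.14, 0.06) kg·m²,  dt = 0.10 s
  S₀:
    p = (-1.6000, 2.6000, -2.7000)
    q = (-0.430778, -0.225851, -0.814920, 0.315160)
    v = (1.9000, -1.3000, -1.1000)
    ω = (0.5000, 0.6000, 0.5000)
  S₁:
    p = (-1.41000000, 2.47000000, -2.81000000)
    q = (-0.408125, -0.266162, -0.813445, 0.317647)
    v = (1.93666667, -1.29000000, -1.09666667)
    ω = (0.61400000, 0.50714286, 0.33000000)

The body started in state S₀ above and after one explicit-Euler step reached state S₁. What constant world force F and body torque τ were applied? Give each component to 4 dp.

F = (1.1000, 0.3000, 0.1000)
τ = (0.0900, -0.1200, -0.0900)

Δω = ω₁−ω₀ = (0.11400000, -0.09285714, -0.17000000)
precession coupling = (-0.0240, 0.0100, 0.0120)
I·α + gyro = (0.0900, -0.1200, -0.0900)
Δv = v₁−v₀ = (0.03666667, 0.01000000, 0.00333333)
applied force F = (1.1000, 0.3000, 0.1000)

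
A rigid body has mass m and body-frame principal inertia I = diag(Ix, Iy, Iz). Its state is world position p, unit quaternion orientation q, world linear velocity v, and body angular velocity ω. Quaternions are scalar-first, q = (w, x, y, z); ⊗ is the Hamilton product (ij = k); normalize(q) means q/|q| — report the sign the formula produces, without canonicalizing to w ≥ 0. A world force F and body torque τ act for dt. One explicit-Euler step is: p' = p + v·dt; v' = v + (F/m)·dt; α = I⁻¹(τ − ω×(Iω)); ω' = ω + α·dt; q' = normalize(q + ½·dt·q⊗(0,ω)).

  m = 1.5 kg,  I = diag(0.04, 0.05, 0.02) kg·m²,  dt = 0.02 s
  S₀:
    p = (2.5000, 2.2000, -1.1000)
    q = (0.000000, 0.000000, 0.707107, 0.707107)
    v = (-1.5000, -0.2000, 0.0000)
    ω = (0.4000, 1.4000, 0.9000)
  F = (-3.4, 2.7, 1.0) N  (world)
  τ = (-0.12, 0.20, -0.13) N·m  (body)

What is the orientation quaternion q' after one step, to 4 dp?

Hamilton product q⊗(0,ω) = (-1.6263461, -0.3535535, 0.2828428, -0.2828428)
q' = normalize(q + ½dt·q⊗(0,ω)) = (-0.0163, -0.0035, 0.7098, 0.7042)

q' = (-0.0163, -0.0035, 0.7098, 0.7042)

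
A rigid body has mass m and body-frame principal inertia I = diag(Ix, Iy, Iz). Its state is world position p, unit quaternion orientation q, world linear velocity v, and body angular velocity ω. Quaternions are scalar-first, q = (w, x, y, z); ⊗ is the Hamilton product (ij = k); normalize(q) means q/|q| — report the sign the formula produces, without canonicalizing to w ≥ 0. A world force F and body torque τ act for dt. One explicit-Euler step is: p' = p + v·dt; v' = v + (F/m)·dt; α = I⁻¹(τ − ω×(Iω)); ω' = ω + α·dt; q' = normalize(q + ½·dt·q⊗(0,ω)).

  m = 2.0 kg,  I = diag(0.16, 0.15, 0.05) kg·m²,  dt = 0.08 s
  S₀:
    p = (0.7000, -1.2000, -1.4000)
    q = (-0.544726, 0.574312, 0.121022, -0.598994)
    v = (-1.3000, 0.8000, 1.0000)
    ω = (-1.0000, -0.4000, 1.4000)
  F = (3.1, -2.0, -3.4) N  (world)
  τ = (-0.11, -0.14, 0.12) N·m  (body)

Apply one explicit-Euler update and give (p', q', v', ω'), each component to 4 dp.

p' = (0.5960, -1.1360, -1.3200)
q' = (-0.4851, 0.5918, 0.1212, -0.6323)
v' = (-1.1760, 0.7200, 0.8640)
ω' = (-1.0830, -0.3925, 1.5984)

a = F/m = (1.5500, -1.0000, -1.7000)
p' = p + v·dt = (0.5960, -1.1360, -1.3200)
new velocity v' = (-1.1760, 0.7200, 0.8640)
precession coupling ω×(Iω) = (0.0560, -0.1540, -0.0040)
(τ − ω×Iω)/I = (-1.0375, 0.0933, 2.4800)
ω' = ω + α·dt = (-1.0830, -0.3925, 1.5984)
2q̇ = q⊗(0,ω) = (1.4613124, 0.4745592, 0.0128476, -0.8713192)
q' = normalize(q + ½dt·q⊗(0,ω)) = (-0.4851, 0.5918, 0.1212, -0.6323)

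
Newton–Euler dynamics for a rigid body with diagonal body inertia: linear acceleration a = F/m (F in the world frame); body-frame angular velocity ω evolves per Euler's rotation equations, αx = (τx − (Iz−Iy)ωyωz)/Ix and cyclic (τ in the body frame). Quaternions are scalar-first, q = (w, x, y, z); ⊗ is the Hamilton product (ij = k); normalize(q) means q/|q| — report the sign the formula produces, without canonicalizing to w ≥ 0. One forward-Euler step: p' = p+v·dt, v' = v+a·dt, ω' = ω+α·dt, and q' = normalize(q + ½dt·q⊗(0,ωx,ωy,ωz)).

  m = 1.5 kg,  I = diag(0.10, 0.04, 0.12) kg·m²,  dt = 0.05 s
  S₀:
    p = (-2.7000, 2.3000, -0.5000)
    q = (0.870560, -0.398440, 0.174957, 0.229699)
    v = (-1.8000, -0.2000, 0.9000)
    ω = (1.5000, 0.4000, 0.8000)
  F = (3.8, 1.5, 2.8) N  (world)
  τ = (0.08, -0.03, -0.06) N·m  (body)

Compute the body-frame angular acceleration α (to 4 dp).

α = (0.5440, -0.1500, -0.2000)

gyro term ω×Iω = (0.0256, -0.0240, -0.0360)
α = I⁻¹(τ − ω×Iω) = (0.5440, -0.1500, -0.2000)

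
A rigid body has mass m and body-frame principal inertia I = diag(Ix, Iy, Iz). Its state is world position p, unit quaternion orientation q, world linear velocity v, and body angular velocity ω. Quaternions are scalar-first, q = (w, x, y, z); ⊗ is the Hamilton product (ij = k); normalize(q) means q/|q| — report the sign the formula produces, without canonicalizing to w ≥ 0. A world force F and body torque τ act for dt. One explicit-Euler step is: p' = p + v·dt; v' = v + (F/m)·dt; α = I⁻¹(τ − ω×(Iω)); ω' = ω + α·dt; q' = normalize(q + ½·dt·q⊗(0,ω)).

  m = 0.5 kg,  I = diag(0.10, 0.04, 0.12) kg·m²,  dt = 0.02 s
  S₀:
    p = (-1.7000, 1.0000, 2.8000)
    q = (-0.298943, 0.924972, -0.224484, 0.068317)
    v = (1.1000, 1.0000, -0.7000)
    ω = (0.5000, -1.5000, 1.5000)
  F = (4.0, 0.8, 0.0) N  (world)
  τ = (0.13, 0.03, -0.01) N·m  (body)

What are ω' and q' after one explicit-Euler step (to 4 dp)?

ω' = (0.5620, -1.4775, 1.4908)
q' = (-0.3079, 0.9209, -0.2335, 0.0511)

precession coupling ω×(Iω) = (-0.1800, -0.0150, 0.0450)
(τ − ω×Iω)/I = (3.1000, 1.1250, -0.4583)
ω + α·dt = (0.5620, -1.4775, 1.4908)
2q̇ = q⊗(0,ω) = (-0.9016875, -0.3837220, -0.9048850, -1.7236305)
q + ½dt·q⊗(0,ω), renormalized = (-0.3079, 0.9209, -0.2335, 0.0511)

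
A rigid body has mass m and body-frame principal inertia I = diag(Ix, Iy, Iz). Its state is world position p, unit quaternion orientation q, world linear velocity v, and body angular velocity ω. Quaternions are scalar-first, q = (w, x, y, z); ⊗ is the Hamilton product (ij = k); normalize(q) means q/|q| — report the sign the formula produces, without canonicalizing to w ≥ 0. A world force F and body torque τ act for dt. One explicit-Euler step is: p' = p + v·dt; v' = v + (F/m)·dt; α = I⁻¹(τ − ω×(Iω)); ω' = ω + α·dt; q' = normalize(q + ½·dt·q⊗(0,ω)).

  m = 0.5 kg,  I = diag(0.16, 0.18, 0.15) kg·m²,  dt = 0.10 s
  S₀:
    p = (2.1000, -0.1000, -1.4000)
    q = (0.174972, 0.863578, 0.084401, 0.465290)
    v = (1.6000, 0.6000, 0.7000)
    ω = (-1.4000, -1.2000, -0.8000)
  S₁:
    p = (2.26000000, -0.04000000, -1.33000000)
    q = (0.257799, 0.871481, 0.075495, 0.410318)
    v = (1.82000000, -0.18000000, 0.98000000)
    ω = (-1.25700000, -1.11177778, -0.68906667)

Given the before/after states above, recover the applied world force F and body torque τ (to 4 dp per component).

Δω = ω₁−ω₀ = (0.14300000, 0.08822222, 0.11093333)
precession coupling = (-0.0288, 0.0112, 0.0336)
applied torque τ = (0.2000, 0.1700, 0.2000)
Δv = v₁−v₀ = (0.22000000, -0.78000000, 0.28000000)
m·(v₁−v₀)/dt = (1.1000, -3.9000, 1.4000)

F = (1.1000, -3.9000, 1.4000)
τ = (0.2000, 0.1700, 0.2000)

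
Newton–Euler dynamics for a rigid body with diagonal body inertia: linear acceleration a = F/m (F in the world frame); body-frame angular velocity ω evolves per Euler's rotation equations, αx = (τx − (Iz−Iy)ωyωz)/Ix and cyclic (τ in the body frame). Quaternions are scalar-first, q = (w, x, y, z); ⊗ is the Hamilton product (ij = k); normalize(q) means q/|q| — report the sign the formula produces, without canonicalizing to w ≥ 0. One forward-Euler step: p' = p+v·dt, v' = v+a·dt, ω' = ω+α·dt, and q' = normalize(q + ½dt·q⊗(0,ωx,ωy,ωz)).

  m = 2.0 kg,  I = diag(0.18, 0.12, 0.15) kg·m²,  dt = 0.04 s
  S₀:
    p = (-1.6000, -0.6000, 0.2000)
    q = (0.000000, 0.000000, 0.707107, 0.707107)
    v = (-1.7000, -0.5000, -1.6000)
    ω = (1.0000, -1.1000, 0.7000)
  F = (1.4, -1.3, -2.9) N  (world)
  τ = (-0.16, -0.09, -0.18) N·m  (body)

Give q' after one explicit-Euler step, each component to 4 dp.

q' = (0.0057, 0.0254, 0.7209, 0.6926)

2q̇ = q⊗(0,ω) = (0.2828428, 1.2727926, 0.7071070, -0.7071070)
q' = normalize(q + ½dt·q⊗(0,ω)) = (0.0057, 0.0254, 0.7209, 0.6926)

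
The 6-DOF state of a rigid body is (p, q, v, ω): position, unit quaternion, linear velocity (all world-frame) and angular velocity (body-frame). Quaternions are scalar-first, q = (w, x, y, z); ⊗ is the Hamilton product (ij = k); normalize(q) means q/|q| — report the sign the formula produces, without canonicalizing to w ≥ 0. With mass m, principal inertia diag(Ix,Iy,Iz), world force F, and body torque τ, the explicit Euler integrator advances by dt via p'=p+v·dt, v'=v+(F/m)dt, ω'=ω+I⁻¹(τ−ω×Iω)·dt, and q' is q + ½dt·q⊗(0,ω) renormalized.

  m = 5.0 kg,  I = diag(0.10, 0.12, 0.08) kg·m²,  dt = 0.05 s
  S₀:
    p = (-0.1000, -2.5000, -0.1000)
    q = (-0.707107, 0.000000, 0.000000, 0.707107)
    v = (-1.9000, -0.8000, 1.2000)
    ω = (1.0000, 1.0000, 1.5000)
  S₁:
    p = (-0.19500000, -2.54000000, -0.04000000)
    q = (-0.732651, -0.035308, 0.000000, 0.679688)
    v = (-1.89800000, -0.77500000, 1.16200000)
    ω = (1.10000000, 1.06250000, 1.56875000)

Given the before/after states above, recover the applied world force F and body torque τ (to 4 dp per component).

v₁ − v₀ = (0.00200000, 0.02500000, -0.03800000)
applied force F = (0.2000, 2.5000, -3.8000)
rate change Δω = (0.10000000, 0.06250000, 0.06875000)
ω₀×(Iω₀) = (-0.0600, 0.0300, 0.0200)
applied torque τ = (0.1400, 0.1800, 0.1300)

F = (0.2000, 2.5000, -3.8000)
τ = (0.1400, 0.1800, 0.1300)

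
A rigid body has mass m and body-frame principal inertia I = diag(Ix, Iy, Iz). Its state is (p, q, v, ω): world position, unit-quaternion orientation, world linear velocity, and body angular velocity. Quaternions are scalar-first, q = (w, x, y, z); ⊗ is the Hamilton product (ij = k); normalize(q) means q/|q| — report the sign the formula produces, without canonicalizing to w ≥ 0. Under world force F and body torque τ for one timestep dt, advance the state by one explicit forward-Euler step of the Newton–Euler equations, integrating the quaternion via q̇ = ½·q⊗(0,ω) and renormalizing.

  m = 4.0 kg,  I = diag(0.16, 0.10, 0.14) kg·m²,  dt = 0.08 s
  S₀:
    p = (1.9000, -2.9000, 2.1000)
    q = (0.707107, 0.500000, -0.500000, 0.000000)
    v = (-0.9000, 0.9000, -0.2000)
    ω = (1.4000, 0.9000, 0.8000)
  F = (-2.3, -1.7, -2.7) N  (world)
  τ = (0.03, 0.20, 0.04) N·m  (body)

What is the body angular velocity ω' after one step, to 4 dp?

(τ − ω×Iω)/I = (0.0075, 1.7760, 0.8257)
new body rate ω' = (1.4006, 1.0421, 0.8661)

ω' = (1.4006, 1.0421, 0.8661)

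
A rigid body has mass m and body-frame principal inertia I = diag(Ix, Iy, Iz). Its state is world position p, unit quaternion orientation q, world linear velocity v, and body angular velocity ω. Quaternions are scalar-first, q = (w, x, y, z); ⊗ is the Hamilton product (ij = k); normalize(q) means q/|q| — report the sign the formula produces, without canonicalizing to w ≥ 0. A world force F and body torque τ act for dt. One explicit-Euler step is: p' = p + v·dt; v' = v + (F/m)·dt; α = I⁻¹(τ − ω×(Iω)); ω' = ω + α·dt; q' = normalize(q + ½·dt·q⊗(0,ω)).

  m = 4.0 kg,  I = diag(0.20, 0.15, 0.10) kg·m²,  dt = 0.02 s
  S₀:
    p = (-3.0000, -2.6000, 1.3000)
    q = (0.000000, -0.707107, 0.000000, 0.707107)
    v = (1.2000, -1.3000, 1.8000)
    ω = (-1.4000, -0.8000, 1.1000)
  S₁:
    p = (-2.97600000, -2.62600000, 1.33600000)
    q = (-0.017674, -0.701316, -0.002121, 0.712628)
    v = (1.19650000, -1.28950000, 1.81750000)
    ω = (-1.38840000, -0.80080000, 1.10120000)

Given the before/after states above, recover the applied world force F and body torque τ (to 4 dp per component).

Δω = ω₁−ω₀ = (0.01160000, -0.00080000, 0.00120000)
applied torque τ = (0.1600, -0.1600, -0.0500)
velocity change Δv = (-0.00350000, 0.01050000, 0.01750000)
F = m·Δv/dt = (-0.7000, 2.1000, 3.5000)

F = (-0.7000, 2.1000, 3.5000)
τ = (0.1600, -0.1600, -0.0500)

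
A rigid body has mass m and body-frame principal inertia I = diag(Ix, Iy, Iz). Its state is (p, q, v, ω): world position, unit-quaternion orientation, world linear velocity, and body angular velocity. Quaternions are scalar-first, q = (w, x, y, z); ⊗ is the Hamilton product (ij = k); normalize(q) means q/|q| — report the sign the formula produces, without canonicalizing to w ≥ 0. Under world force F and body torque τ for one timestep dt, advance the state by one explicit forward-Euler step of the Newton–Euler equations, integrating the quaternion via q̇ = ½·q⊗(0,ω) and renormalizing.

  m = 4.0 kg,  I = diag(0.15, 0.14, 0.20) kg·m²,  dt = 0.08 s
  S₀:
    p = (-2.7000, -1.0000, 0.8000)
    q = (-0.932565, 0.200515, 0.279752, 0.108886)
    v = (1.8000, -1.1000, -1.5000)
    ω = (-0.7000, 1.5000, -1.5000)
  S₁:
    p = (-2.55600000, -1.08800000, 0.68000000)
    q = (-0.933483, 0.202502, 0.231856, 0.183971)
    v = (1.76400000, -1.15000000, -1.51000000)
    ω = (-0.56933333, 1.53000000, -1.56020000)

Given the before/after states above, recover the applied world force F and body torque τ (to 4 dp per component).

F = (-1.8000, -2.5000, -0.5000)
τ = (0.1100, 0.0000, -0.1400)

velocity change Δv = (-0.03600000, -0.05000000, -0.01000000)
F = m·Δv/dt = (-1.8000, -2.5000, -0.5000)
ω₁ − ω₀ = (0.13066667, 0.03000000, -0.06020000)
τ = I·(Δω/dt) + ω₀×(Iω₀) = (0.1100, 0.0000, -0.1400)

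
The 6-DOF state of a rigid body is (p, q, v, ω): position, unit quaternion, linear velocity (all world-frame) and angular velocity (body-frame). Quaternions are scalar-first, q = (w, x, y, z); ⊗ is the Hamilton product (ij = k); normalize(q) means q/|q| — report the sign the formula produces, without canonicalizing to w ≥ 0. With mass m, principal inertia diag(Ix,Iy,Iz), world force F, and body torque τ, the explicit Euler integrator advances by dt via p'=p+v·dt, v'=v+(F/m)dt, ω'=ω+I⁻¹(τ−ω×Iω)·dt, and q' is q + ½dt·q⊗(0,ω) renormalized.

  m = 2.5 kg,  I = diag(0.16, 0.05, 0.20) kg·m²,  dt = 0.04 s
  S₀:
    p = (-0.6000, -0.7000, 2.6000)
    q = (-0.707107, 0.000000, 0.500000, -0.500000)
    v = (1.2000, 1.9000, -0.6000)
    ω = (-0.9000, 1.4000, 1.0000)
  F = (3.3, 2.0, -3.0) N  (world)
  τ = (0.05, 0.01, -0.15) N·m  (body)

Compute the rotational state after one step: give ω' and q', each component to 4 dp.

ω' = (-0.9400, 1.3792, 0.9423)
q' = (-0.7106, 0.0367, 0.4888, -0.5048)

α = I⁻¹(τ − ω×Iω) = (-1.0000, -0.5200, -1.4430)
ω' = ω + α·dt = (-0.9400, 1.3792, 0.9423)
2q̇ = q⊗(0,ω) = (-0.2000000, 1.8363963, -0.5399498, -0.2571070)
q' = normalize(q + ½dt·q⊗(0,ω)) = (-0.7106, 0.0367, 0.4888, -0.5048)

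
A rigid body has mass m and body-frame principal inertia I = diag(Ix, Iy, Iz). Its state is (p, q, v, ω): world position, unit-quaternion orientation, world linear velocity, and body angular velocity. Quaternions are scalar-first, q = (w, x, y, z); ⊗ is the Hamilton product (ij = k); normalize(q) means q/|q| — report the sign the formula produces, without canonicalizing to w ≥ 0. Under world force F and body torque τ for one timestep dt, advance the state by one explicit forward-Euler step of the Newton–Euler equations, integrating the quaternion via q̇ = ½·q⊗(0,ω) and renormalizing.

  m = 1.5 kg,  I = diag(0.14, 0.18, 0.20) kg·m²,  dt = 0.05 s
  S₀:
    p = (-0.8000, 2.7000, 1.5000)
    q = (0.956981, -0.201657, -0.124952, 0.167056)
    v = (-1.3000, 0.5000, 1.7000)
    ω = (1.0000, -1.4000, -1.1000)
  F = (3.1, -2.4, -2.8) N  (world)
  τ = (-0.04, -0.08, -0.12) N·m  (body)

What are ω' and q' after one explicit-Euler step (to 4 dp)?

ω' = (0.9747, -1.4406, -1.1160)
q' = (0.9610, -0.1682, -0.1596, 0.1507)

(τ − ω×Iω)/I = (-0.5057, -0.8111, -0.3200)
new body rate ω' = (0.9747, -1.4406, -1.1160)
2q̇ = q⊗(0,ω) = (0.2104858, 1.3283066, -1.3945401, -0.6454073)
updated quaternion q' = (0.9610, -0.1682, -0.1596, 0.1507)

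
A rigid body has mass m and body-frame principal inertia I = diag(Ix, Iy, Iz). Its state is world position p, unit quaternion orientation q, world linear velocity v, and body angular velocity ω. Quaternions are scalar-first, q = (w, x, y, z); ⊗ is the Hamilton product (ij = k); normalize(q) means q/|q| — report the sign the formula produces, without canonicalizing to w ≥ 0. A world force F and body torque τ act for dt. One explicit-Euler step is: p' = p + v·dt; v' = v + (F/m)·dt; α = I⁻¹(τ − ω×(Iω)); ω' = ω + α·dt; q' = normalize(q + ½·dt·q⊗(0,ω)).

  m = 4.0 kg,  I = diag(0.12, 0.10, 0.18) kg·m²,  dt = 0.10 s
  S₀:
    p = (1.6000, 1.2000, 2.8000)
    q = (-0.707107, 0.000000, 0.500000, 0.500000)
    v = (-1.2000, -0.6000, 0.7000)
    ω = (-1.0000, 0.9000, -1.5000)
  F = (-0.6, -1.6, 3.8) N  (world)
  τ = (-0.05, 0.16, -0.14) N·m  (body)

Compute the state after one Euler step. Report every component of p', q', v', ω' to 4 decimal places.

p' = p + v·dt = (1.4800, 1.1400, 2.8700)
v + (F/m)dt = (-1.2150, -0.6400, 0.7950)
gyro term ω×Iω = (-0.1080, -0.0900, 0.0180)
α = I⁻¹(τ − ω×Iω) = (0.4833, 2.5000, -0.8778)
ω' = ω + α·dt = (-0.9517, 1.1500, -1.5878)
2q̇ = q⊗(0,ω) = (0.3000000, -0.4928930, -1.1363963, 1.5606605)
q' = normalize(q + ½dt·q⊗(0,ω)) = (-0.6886, -0.0245, 0.4409, 0.5751)

p' = (1.4800, 1.1400, 2.8700)
q' = (-0.6886, -0.0245, 0.4409, 0.5751)
v' = (-1.2150, -0.6400, 0.7950)
ω' = (-0.9517, 1.1500, -1.5878)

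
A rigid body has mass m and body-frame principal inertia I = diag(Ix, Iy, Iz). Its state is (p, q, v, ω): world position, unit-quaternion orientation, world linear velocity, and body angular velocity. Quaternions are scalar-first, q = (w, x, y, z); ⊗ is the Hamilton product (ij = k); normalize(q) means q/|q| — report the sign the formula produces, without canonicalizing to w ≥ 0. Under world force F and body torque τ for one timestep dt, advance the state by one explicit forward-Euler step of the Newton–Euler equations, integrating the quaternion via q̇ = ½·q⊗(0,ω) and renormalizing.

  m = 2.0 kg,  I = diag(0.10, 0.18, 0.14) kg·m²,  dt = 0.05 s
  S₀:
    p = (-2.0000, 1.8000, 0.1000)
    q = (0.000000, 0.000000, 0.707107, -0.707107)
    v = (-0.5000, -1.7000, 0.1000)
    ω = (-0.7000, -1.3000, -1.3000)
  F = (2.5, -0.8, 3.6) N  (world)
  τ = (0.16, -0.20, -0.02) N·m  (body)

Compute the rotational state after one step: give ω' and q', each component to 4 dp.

ω×(Iω) gyroscopic = (-0.0676, -0.0364, 0.0728)
angular accel α = (2.2760, -0.9089, -0.6629)
ω' = ω + α·dt = (-0.5862, -1.3454, -1.3331)
2q̇ = q⊗(0,ω) = (0.0000000, -1.8384782, 0.4949749, 0.4949749)
q' = normalize(q + ½dt·q⊗(0,ω)) = (0.0000, -0.0459, 0.7186, -0.6939)

ω' = (-0.5862, -1.3454, -1.3331)
q' = (0.0000, -0.0459, 0.7186, -0.6939)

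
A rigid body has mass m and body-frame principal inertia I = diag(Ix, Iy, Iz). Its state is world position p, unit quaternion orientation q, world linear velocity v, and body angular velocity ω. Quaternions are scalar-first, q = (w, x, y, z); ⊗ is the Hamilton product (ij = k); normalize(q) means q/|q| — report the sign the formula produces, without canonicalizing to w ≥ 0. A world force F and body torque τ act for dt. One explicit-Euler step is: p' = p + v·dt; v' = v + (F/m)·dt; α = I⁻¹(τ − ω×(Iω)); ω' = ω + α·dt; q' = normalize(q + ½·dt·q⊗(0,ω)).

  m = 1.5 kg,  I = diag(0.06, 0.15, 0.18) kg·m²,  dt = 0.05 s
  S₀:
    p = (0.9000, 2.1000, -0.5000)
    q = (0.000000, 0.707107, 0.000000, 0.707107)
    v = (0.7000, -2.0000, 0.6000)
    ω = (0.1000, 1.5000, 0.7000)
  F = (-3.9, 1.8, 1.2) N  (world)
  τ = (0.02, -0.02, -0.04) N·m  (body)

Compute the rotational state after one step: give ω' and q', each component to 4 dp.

ω' = (0.0904, 1.4961, 0.6851)
q' = (-0.0141, 0.6800, -0.0106, 0.7330)

gyro term ω×Iω = (0.0315, -0.0084, 0.0135)
α = I⁻¹(τ − ω×Iω) = (-0.1917, -0.0773, -0.2972)
new body rate ω' = (0.0904, 1.4961, 0.6851)
q⊗(0,ω) = (-0.5656856, -1.0606605, -0.4242642, 1.0606605)
q + ½dt·q⊗(0,ω), renormalized = (-0.0141, 0.6800, -0.0106, 0.7330)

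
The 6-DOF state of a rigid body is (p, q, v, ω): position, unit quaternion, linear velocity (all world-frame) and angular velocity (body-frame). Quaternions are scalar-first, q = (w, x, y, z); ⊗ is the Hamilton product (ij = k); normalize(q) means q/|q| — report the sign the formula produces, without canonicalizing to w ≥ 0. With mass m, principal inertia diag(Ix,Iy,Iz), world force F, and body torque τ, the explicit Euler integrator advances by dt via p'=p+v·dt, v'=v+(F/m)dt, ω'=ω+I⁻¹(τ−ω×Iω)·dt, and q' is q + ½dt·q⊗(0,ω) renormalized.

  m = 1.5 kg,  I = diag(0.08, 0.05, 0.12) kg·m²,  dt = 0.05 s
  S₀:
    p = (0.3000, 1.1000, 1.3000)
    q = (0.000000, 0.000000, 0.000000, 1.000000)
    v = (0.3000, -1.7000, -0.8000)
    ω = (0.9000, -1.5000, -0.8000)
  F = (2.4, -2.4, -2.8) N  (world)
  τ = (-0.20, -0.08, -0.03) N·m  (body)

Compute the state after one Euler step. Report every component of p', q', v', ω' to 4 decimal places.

p + v·dt = (0.3150, 1.0150, 1.2600)
new velocity v' = (0.3800, -1.7800, -0.8933)
(τ − ω×Iω)/I = (-3.5500, -2.1760, -0.5875)
ω' = ω + α·dt = (0.7225, -1.6088, -0.8294)
q⊗(0,ω) = (0.8000000, 1.5000000, 0.9000000, 0.0000000)
updated quaternion q' = (0.0200, 0.0375, 0.0225, 0.9988)

p' = (0.3150, 1.0150, 1.2600)
q' = (0.0200, 0.0375, 0.0225, 0.9988)
v' = (0.3800, -1.7800, -0.8933)
ω' = (0.7225, -1.6088, -0.8294)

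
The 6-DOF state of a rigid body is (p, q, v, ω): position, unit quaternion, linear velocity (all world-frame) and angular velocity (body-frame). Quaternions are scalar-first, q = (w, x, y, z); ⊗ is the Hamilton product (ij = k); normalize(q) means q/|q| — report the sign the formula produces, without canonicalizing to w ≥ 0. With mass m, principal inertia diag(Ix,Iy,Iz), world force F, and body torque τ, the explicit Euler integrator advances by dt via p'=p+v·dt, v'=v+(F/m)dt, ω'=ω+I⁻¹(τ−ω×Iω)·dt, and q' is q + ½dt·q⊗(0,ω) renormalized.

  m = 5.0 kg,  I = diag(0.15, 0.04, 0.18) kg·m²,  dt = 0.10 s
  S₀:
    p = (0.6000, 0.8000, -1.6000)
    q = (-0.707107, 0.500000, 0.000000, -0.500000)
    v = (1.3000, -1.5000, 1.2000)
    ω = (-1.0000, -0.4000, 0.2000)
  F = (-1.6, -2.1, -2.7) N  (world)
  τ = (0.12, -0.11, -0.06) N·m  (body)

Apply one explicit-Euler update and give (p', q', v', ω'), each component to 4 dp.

p + v·dt = (0.7300, 0.6500, -1.4800)
new velocity v' = (1.2680, -1.5420, 1.1460)
gyro term ω×Iω = (-0.0112, 0.0060, -0.0440)
(τ − ω×Iω)/I = (0.8747, -2.9000, -0.0889)
ω' = ω + α·dt = (-0.9125, -0.6900, 0.1911)
2q̇ = q⊗(0,ω) = (0.6000000, 0.5071070, 0.6828428, -0.3414214)
updated quaternion q' = (-0.6761, 0.5246, 0.0341, -0.5163)

p' = (0.7300, 0.6500, -1.4800)
q' = (-0.6761, 0.5246, 0.0341, -0.5163)
v' = (1.2680, -1.5420, 1.1460)
ω' = (-0.9125, -0.6900, 0.1911)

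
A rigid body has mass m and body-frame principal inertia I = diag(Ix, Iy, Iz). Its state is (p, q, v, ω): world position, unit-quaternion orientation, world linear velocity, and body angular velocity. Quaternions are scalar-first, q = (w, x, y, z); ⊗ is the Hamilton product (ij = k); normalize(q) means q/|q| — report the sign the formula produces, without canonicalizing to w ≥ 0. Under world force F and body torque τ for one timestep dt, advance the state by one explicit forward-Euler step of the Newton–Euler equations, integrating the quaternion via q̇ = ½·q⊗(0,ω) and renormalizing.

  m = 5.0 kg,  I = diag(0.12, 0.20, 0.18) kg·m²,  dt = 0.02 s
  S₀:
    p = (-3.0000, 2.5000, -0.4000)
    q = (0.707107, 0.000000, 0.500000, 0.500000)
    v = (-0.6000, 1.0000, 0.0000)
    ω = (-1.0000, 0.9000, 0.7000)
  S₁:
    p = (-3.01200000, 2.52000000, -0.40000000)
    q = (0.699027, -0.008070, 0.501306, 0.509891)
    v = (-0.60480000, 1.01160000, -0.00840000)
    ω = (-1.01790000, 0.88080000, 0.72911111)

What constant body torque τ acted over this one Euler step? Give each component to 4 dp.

rate change Δω = (-0.01790000, -0.01920000, 0.02911111)
gyro term ω₀×Iω₀ = (-0.0126, 0.0420, -0.0720)
applied torque τ = (-0.1200, -0.1500, 0.1900)

τ = (-0.1200, -0.1500, 0.1900)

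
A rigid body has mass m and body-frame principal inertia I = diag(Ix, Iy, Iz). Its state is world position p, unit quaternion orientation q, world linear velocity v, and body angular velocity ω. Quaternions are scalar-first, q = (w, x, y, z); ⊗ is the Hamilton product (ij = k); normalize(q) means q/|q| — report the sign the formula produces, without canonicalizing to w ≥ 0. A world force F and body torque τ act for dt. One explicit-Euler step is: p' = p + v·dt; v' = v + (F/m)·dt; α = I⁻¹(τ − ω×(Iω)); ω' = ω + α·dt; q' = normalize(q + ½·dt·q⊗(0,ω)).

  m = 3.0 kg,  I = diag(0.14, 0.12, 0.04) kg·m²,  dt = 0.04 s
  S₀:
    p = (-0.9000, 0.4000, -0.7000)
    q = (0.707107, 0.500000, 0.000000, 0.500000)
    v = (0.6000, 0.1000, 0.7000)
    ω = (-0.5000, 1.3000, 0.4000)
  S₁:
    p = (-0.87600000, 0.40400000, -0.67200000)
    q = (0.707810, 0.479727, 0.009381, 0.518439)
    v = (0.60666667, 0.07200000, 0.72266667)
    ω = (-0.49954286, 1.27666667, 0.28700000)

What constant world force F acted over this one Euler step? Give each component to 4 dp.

velocity change Δv = (0.00666667, -0.02800000, 0.02266667)
F = m·Δv/dt = (0.5000, -2.1000, 1.7000)

F = (0.5000, -2.1000, 1.7000)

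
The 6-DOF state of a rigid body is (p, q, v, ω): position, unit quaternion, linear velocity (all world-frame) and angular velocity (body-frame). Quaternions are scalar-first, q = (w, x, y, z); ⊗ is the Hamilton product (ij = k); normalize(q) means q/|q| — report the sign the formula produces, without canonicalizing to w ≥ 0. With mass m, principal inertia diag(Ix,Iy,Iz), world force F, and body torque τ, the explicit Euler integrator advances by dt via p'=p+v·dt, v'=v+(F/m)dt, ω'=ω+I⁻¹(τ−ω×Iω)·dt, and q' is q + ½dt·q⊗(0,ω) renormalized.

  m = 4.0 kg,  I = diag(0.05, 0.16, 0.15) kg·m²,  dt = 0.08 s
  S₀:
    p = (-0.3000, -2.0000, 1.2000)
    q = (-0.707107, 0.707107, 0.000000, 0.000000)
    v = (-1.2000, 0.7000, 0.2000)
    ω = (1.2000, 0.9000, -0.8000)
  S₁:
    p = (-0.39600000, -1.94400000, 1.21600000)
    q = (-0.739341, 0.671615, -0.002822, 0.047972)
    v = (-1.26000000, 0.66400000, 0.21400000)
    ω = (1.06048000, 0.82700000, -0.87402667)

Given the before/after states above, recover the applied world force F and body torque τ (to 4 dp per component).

F = (-3.0000, -1.8000, 0.7000)
τ = (-0.0800, -0.0500, -0.0200)

ω₁ − ω₀ = (-0.13952000, -0.07300000, -0.07402667)
applied torque τ = (-0.0800, -0.0500, -0.0200)
velocity change Δv = (-0.06000000, -0.03600000, 0.01400000)
applied force F = (-3.0000, -1.8000, 0.7000)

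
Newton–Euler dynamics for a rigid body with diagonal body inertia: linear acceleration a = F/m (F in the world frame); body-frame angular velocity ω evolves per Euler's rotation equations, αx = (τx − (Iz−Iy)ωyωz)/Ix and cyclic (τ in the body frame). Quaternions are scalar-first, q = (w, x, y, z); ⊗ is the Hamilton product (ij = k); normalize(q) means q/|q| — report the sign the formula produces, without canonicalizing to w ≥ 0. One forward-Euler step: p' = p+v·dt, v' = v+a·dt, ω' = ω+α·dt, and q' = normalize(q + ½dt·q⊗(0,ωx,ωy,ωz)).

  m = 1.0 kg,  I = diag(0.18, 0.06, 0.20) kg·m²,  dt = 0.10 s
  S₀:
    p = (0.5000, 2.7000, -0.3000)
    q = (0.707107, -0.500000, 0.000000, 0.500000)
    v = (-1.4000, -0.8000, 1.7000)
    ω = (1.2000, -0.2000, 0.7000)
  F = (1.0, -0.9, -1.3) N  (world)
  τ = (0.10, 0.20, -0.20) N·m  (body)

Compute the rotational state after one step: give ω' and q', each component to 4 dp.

ω' = (1.2664, 0.1613, 0.5856)
q' = (0.7178, -0.4515, 0.0403, 0.5284)

angular accel α = (0.6644, 3.6133, -1.1440)
new body rate ω' = (1.2664, 0.1613, 0.5856)
Hamilton product q⊗(0,ω) = (0.2500000, 0.9485284, 0.8085786, 0.5949749)
q + ½dt·q⊗(0,ω), renormalized = (0.7178, -0.4515, 0.0403, 0.5284)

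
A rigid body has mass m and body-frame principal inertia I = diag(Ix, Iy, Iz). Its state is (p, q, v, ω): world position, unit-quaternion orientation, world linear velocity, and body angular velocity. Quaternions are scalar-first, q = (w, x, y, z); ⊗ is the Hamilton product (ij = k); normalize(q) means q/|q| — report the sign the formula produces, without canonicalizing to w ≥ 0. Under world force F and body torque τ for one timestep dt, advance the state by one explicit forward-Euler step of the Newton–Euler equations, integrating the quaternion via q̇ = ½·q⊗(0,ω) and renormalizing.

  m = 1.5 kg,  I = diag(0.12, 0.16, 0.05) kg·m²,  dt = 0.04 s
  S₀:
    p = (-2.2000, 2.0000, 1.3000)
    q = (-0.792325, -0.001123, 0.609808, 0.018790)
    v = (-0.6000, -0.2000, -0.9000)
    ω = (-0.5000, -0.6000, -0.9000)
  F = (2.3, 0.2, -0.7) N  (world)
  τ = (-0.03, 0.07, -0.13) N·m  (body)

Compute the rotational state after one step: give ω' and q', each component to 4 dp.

ω' = (-0.4902, -0.5904, -1.0136)
q' = (-0.7845, -0.0039, 0.6189, 0.0392)

angular accel α = (0.2450, 0.2406, -2.8400)
ω + α·dt = (-0.4902, -0.5904, -1.0136)
q⊗(0,ω) = (0.3822343, -0.1413907, 0.4649893, 1.0186703)
q' = normalize(q + ½dt·q⊗(0,ω)) = (-0.7845, -0.0039, 0.6189, 0.0392)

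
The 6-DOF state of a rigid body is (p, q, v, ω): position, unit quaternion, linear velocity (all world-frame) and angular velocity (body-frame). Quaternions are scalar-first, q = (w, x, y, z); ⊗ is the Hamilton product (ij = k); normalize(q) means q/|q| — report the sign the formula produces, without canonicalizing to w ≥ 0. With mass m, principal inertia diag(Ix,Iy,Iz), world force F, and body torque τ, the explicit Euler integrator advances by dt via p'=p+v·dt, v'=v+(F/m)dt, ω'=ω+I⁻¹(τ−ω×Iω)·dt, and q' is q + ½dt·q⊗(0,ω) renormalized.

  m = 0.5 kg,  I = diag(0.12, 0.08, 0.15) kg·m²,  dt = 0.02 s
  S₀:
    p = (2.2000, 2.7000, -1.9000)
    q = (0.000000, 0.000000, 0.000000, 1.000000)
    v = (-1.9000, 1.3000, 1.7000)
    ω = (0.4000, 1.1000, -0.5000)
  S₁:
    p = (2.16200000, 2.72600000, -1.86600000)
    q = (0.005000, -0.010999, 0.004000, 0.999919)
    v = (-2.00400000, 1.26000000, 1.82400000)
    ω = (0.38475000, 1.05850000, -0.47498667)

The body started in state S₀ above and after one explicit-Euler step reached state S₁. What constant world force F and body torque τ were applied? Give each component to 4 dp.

rate change Δω = (-0.01525000, -0.04150000, 0.02501333)
applied torque τ = (-0.1300, -0.1600, 0.1700)
velocity change Δv = (-0.10400000, -0.04000000, 0.12400000)
applied force F = (-2.6000, -1.0000, 3.1000)

F = (-2.6000, -1.0000, 3.1000)
τ = (-0.1300, -0.1600, 0.1700)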